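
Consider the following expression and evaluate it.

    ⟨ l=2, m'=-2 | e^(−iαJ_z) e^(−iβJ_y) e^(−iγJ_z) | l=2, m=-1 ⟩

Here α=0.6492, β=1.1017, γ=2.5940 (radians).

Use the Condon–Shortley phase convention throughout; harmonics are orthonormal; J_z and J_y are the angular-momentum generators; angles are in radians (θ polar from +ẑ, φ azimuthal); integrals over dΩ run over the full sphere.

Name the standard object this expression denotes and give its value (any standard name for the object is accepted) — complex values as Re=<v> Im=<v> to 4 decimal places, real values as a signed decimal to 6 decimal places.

This is a Wigner D-matrix element — the rotation-matrix element ⟨l m'| R(α,β,γ) |l m⟩ in the angular-momentum basis.
First d^2_{-2,-1}(β=1.1017), then the phase factors e^{-i(-2)α} and e^{-i(-1)γ}:
With c≡cos(β/2)=0.852080 and s≡sin(β/2)=0.523412, N=[1·24·1·6]^{1/2}=12.000000
k∈{1} keeps every argument non-negative
  k=1: (−1)^0·12.0000/(6)·0.8521^3·0.5234^1 = +0.647611
d^2_{-2,-1}(1.1017) = +0.647611
Attach z-rotation phases: D = e^{-i(-2)(0.6492)}·(+0.647611)·e^{-i(-1)(2.5940)} = -0.473493-0.441819i

Wigner D-matrix element, Re=-0.4735 Im=-0.4418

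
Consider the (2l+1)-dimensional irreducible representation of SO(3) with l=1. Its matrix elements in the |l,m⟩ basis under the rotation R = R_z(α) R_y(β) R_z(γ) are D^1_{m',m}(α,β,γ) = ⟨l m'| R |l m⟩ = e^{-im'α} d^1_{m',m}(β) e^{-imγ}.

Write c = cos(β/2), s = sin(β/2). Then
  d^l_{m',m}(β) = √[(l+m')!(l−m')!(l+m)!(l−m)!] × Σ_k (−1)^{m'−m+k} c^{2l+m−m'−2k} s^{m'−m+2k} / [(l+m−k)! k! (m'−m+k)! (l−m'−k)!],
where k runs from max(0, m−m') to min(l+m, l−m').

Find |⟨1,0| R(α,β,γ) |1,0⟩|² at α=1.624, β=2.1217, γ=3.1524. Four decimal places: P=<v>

P=0.2740

First d^1_{0,0}(β=2.1217), then the phase factors e^{-i(0)α} and e^{-i(0)γ}:
With c≡cos(β/2)=0.488130 and s≡sin(β/2)=0.872771, N=[1·1·1·1]^{1/2}=1.000000
The bounds max(0,m−m')=0 and min(l+m,l−m')=1 give 2 terms
  k=0: (−1)^0·1.0000/(1)·0.4881^2·0.8728^0 = +0.238271
  k=1: (−1)^1·1.0000/(1)·0.4881^0·0.8728^2 = -0.761729
d^1_{0,0}(2.1217) = +0.238271 -0.761729 = -0.523457
|D^1_{0,0}|² = |d^1_{0,0}(β)|² = (-0.523457)² = 0.274008 (the z-rotation phases have unit modulus)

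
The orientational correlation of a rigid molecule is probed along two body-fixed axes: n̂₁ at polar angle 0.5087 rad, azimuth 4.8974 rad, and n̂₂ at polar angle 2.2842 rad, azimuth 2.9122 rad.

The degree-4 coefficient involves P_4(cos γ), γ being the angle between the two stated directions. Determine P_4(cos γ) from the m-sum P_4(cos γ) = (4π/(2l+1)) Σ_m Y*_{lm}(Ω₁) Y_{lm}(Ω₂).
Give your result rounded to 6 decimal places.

Summing Y*_{l m}(θ₁,φ₁)·Y_{l m}(θ₂,φ₂) over m ∈ [−4, 4]; prefactor 4π/(2·4+1) = 1.396263:
  m=-4: (+0.018388+0.016791i) × (+0.087918+0.114879i) = -0.000312+0.003589i  (running Σ = -0.000312+0.003589i)
  m=-3: (-0.066555+0.107338i) × (+0.273521+0.224910i) = -0.042345+0.014390i  (running Σ = -0.042658+0.017979i)
  m=-2: (-0.321046-0.124530i) × (+0.342587+0.169216i) = -0.088914-0.096989i  (running Σ = -0.131571-0.079010i)
  m=-1: (+0.086608-0.462768i) × (-0.000506-0.000118i) = -0.000099+0.000224i  (running Σ = -0.131670-0.078786i)
  m=0: (+0.050882-0.000000i) × (-0.362693+0.000000i) = -0.018455+0.000000i  (running Σ = -0.150125-0.078786i)
  m=1: (-0.086608-0.462768i) × (+0.000506-0.000118i) = -0.000099-0.000224i  (running Σ = -0.150223-0.079010i)
  m=2: (-0.321046+0.124530i) × (+0.342587-0.169216i) = -0.088914+0.096989i  (running Σ = -0.239137+0.017979i)
  m=3: (+0.066555+0.107338i) × (-0.273521+0.224910i) = -0.042345-0.014390i  (running Σ = -0.281482+0.003589i)
  m=4: (+0.018388-0.016791i) × (+0.087918-0.114879i) = -0.000312-0.003589i  (running Σ = -0.281795+0.000000i)
Σ over m = -0.281795+0.000000i; ×(4π/9) → -0.393460+0.000000i. Real part: -0.393460

-0.393460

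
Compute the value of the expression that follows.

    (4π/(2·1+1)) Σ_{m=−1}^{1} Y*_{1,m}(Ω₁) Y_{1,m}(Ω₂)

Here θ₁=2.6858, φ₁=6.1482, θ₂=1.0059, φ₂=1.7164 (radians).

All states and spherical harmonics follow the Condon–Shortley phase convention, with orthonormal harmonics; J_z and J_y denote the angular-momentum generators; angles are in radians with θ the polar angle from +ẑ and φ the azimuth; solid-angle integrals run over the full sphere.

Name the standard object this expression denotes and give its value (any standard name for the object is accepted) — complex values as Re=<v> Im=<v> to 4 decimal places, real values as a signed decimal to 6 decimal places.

This sum is the spherical-harmonic addition theorem: it equals the Legendre polynomial P_l(cos γ) of the angle γ between the two directions.
Expand P_1 via completeness: Σ_{m} conj(Y_{1,m}) at Ω₁ times Y_{1,m} at Ω₂ —
  [-1]  conj(Y_{1,-1})(Ω₁) = +0.150694-0.020466i ; Y_{1,-1}(Ω₂) = -0.042340-0.288732i ; Δ = -0.012290-0.042644i
  [+0]  conj(Y_{1,0})(Ω₁) = -0.438722-0.000000i ; Y_{1,0}(Ω₂) = +0.261563+0.000000i ; Δ = -0.114753-0.000000i
  [+1]  conj(Y_{1,1})(Ω₁) = -0.150694-0.020466i ; Y_{1,1}(Ω₂) = +0.042340-0.288732i ; Δ = -0.012290+0.042644i
Accumulated sum -0.139333+0.000000i; after 4π/(2l+1) scaling, -0.583635+0.000000i ⇒ P_1 = -0.583635

Legendre polynomial (addition theorem), -0.583635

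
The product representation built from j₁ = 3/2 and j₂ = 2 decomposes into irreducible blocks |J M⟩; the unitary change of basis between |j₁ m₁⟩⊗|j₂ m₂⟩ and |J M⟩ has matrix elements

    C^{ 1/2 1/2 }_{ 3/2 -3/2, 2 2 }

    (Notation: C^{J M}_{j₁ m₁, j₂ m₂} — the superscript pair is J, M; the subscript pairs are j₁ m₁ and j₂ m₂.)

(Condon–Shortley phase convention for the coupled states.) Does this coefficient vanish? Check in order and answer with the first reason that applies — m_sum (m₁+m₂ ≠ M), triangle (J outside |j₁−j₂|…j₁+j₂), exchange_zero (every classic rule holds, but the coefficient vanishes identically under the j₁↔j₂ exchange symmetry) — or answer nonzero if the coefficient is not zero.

nonzero

m-sum: m₁+m₂ = -3/2+2 = 1/2, M = 1/2  ✓
triangle: |j₁−j₂| = 1/2 ≤ J = 1/2 ≤ j₁+j₂ = 7/2  ✓
exchange: j₁≠j₂ or m₁≠m₂ — the exchange symmetry imposes no constraint here
value check: CG = −√(2/5) = -0.632456 ≠ 0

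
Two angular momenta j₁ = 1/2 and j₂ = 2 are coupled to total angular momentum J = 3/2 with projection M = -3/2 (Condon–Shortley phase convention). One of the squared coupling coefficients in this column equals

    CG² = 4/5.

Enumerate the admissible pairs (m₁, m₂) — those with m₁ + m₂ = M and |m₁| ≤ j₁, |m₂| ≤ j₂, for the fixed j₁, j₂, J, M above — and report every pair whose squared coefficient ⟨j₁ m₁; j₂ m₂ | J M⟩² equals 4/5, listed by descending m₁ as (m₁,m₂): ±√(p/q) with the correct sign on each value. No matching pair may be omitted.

Admissible pairs with m₁+m₂ = M = -3/2: (-1/2,-1), (1/2,-2)
  (m₁,m₂)=(1/2,-2): CG² = 4/5, CG = +√(4/5)   ← matches the target
  (m₁,m₂)=(-1/2,-1): CG² = 1/5, CG = −√(1/5)
Pairs with CG² = 4/5: (1/2,-2): +√(4/5)

(1/2,-2): +√(4/5)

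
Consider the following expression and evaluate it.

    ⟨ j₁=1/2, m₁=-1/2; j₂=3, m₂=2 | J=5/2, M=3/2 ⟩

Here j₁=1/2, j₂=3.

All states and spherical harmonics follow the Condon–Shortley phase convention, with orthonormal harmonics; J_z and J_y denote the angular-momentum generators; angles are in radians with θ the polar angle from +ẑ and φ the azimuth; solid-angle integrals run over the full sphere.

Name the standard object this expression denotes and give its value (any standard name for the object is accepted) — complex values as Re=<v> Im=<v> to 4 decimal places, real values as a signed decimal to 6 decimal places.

Clebsch–Gordan coefficient, −√(5/7) ≈ -0.845154

This is a Clebsch–Gordan (vector-coupling) coefficient.
triangle: 1!·0!·5!/7! = 120/5040
(j±m)!: 0!·1!·5!·1!·4!·1! = 2880
prefactor² = (2J+1)·Δ·N² = 2880/7
  k=1: −1/(1!·0!·0!·4!·0!·1!) = -1/24
Σ = -1/24  ⇒  CG² = 2880/7·(-1/24)² = 5/7
CG = −√(5/7) = -0.845154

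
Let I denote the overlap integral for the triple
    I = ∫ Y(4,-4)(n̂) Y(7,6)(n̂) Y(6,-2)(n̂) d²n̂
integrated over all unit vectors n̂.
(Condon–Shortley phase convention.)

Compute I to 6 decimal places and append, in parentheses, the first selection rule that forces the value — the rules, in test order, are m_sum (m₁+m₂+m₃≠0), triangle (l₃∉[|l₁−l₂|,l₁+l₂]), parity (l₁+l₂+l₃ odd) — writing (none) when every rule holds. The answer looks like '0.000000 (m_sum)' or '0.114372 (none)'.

l₁+l₂+l₃=17 is odd: 3j(l;000)=0 ⇒ I=0

0.000000 (parity)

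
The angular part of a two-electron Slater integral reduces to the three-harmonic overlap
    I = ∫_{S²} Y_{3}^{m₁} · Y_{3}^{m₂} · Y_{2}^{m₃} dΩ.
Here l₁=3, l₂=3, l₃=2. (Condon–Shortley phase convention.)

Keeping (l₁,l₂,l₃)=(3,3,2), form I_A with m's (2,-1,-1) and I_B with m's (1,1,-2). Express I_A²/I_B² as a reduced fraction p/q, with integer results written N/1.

l's match ⇒ only the (l;m) 3-j factors differ between A and B.
A: triangle coeff Δ(3,3,2) = 1/3780; Σ_t [0,1]: t=0:+1/48 t=1:−1/12 = -1/16; (3j)²=1/28 [(3 3 2; 2 -1 -1)], sign=+1
B: triangle coeff Δ(3,3,2) = 1/3780; Σ_t [2,2]: t=2:+1/16 = 1/16; (3j)²=2/35 [(3 3 2; 1 1 -2)], sign=+1
I_A²/I_B² = (1/28)/(2/35) = 5/8

5/8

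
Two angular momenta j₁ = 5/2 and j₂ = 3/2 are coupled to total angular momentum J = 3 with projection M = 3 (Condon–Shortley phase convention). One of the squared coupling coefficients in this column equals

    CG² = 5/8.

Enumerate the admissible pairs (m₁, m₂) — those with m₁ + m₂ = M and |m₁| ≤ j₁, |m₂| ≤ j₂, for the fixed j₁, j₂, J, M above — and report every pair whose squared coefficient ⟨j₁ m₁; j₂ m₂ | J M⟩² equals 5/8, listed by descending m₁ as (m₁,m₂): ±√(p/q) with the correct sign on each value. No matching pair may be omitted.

Admissible pairs with m₁+m₂ = M = 3: (3/2,3/2), (5/2,1/2)
  (m₁,m₂)=(5/2,1/2): CG² = 5/8, CG = +√(5/8)   ← matches the target
  (m₁,m₂)=(3/2,3/2): CG² = 3/8, CG = −√(3/8)
Pairs with CG² = 5/8: (5/2,1/2): +√(5/8)

(5/2,1/2): +√(5/8)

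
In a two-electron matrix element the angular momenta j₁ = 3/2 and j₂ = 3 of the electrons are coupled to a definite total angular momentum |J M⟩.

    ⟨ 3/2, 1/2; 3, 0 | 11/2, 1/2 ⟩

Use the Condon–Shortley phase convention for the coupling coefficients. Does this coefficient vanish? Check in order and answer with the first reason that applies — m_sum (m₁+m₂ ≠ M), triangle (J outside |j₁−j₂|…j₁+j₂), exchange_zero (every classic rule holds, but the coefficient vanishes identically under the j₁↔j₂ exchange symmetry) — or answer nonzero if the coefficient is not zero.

triangle

m-sum: m₁+m₂ = 1/2+0 = 1/2, M = 1/2  ✓
triangle: need |j₁−j₂| ≤ J ≤ j₁+j₂, i.e. J ∈ [3/2, 9/2]; J = 11/2 is outside ✗ ⇒ coefficient is 0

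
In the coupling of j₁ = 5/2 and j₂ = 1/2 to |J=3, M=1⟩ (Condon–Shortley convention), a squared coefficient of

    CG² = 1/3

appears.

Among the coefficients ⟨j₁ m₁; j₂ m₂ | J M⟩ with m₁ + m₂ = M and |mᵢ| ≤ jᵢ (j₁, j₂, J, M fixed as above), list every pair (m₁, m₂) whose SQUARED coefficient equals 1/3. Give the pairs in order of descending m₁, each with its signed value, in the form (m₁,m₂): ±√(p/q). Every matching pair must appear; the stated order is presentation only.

Admissible pairs with m₁+m₂ = M = 1: (1/2,1/2), (3/2,-1/2)
  (m₁,m₂)=(3/2,-1/2): CG² = 1/3, CG = +√(1/3)   ← matches the target
  (m₁,m₂)=(1/2,1/2): CG² = 2/3, CG = +√(2/3)
Pairs with CG² = 1/3: (3/2,-1/2): +√(1/3)

(3/2,-1/2): +√(1/3)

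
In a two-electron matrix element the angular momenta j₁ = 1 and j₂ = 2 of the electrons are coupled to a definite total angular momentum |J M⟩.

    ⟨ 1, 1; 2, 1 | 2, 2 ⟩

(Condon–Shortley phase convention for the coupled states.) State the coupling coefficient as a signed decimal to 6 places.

+√(1/3) = +0.577350

triangle: 1!·1!·3!/6! = 6/720
(j±m)!: 2!·0!·3!·1!·4!·0! = 288
prefactor² = (2J+1)·Δ·N² = 12
  k=0: +1/(0!·1!·0!·3!·1!·0!) = 1/6
Σ = 1/6  ⇒  CG² = 12·(1/6)² = 1/3
CG = +√(1/3) = +0.577350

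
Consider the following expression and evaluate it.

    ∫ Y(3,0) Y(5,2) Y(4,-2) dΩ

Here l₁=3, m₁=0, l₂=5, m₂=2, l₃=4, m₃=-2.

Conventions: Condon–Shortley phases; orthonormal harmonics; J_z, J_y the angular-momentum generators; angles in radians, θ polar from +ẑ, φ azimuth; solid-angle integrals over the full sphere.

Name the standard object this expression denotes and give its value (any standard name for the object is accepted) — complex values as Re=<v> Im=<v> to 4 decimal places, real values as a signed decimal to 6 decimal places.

Gaunt coefficient, +0.022664

This is a Gaunt coefficient — the integral of a triple product of spherical harmonics over the sphere.
Checks pass: Σm=0; 12 even; l₃=4∈[2,8].
(2·3+1)(2·5+1)(2·4+1) = 693
Δ: 4! 2! 6! / 13! → 1/180180
sum: t=1:−1/576 t=2:+1/144 t=3:−1/576 = 1/288
3j²(3 5 4; 0 0 0) = Δ·Π!·Σ² = 20/1001  (sign +1)
sum: t=1:−1/8640 t=2:+1/480 t=3:−1/576 = 1/4320
3j²(3 5 4; 0 2 -2) = Δ·Π!·Σ² = 1/2145  (sign +1)
combine: 4πI² = 693·20/1001·1/2145 = 12/1859
take √, sign +1: I = 0.02266449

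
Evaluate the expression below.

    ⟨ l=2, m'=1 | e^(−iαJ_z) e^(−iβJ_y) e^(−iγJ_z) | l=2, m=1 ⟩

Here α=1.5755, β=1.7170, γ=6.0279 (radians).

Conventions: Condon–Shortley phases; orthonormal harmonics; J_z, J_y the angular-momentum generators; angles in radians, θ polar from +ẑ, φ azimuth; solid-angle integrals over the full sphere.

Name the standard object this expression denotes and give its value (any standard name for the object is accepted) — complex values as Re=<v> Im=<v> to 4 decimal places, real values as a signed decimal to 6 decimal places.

Wigner D-matrix element, Re=-0.1368 Im=0.5344

This is a Wigner D-matrix element — the rotation-matrix element ⟨l m'| R(α,β,γ) |l m⟩ in the angular-momentum basis.
D^2_{1,1}(1.5755,1.7170,6.0279) = e^{-i·1·1.5755}·d^2_{1,1}(1.7170)·e^{-i·1·6.0279}. Compute d first:
Half-angle: c=0.653573, s=0.756863. N=√(6·1·6·1)=6.000000
k: max(0,(1)−(1))=0 … min(2+(1),2−(1))=1
  k=0: (−1)^0·6.0000/(6)·0.6536^4·0.7569^0 = +0.182464
  k=1: (−1)^1·6.0000/(2)·0.6536^2·0.7569^2 = -0.734082
d^2_{1,1}(1.7170) = +0.182464 -0.734082 = -0.551618
Attach z-rotation phases: D = e^{-i(1)(1.5755)}·(-0.551618)·e^{-i(1)(6.0279)} = -0.136783+0.534390i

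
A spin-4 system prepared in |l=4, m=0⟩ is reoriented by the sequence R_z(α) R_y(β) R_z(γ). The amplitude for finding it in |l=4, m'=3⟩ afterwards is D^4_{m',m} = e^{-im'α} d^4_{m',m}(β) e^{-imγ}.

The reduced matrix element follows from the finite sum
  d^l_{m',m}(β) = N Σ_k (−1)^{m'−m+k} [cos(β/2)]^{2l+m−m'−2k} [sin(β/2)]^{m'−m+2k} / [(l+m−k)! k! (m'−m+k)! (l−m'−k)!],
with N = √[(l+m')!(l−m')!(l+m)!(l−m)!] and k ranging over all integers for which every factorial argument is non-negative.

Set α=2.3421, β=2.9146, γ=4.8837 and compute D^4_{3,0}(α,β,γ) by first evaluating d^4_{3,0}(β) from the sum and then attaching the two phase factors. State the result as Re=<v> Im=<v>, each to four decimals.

First d^4_{3,0}(β=2.9146), then the phase factors e^{-i(3)α} and e^{-i(0)γ}:
Half-angle: c=0.113253, s=0.993566. N=√(5040·1·24·24)=1703.830978
k∈{0,1} keeps every argument non-negative
  k=0: (−1)^3·1703.8310/(144)·0.1133^5·0.9936^3 = -0.000216
  k=1: (−1)^4·1703.8310/(144)·0.1133^3·0.9936^5 = +0.016642
d^4_{3,0}(2.9146) = -0.000216 +0.016642 = +0.016425
D = (+0.736365-0.676585i)·(+0.016425)·(+1.000000+0.000000i) = +0.012095-0.011113i

Re=0.0121 Im=-0.0111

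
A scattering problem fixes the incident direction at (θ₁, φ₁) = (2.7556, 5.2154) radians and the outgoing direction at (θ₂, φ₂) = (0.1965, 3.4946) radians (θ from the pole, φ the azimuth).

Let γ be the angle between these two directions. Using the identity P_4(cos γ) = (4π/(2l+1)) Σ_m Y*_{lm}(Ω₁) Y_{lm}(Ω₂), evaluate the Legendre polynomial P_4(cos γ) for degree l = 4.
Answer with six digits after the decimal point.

0.332406

Addition theorem: P_4(cos γ) = (4π/9) Σ_m Y*_{lm}(Ω₁) Y_{lm}(Ω₂), m = −4…4:
  term(m=-4) = (0.000005, 0.000003)   from Y*(Ω₁)=(-0.003797, 0.008039), Y(Ω₂)=(0.000102, -0.000635)
  term(m=-3) = (-0.000246, 0.000509)   from Y*(Ω₁)=(0.061758, -0.003819), Y(Ω₂)=(-0.004474, 0.007965)
  term(m=-2) = (-0.016583, -0.005130)   from Y*(Ω₁)=(-0.127085, -0.200570), Y(Ω₂)=(0.055630, -0.047431)
  term(m=-1) = (0.025082, -0.165954)   from Y*(Ω₁)=(-0.239251, 0.434829), Y(Ω₂)=(-0.317325, 0.116915)
  term(m=+0) = (0.221553, 0.000000)   from Y*(Ω₁)=(0.320918, -0.000000), Y(Ω₂)=(0.690371, 0.000000)
  term(m=+1) = (0.025082, 0.165954)   from Y*(Ω₁)=(0.239251, 0.434829), Y(Ω₂)=(0.317325, 0.116915)
  term(m=+2) = (-0.016583, 0.005130)   from Y*(Ω₁)=(-0.127085, 0.200570), Y(Ω₂)=(0.055630, 0.047431)
  term(m=+3) = (-0.000246, -0.000509)   from Y*(Ω₁)=(-0.061758, -0.003819), Y(Ω₂)=(0.004474, 0.007965)
  term(m=+4) = (0.000005, -0.000003)   from Y*(Ω₁)=(-0.003797, -0.008039), Y(Ω₂)=(0.000102, 0.000635)
Total Σ_m = (0.238069, -0.000000). Multiply by 1.396263: (0.332406, -0.000000). P_4(cos γ) = 0.332406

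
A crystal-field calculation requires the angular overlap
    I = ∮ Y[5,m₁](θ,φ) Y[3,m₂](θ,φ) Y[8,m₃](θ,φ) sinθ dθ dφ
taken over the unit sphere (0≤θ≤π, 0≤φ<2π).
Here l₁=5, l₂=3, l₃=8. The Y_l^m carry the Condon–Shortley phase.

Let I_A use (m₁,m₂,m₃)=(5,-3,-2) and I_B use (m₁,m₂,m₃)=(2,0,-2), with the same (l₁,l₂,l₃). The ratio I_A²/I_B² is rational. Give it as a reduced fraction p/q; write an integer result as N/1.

Same 5,3,8: normalisation and zero-m 3j drop out of the ratio.
A: Δ: 0! 10! 6! / 17! → 1/136136; sum: t=0:+1/2612736000 = 1/2612736000; 3j²(5 3 8; 5 -3 -2) = Δ·Π!·Σ² = 1/136136  (sign +1)
B: Δ: 0! 10! 6! / 17! → 1/136136; sum: t=0:+1/1088640 = 1/1088640; 3j²(5 3 8; 2 0 -2) = Δ·Π!·Σ² = 300/17017  (sign +1)
I_A²/I_B² = (1/136136)/(300/17017) = 1/2400

1/2400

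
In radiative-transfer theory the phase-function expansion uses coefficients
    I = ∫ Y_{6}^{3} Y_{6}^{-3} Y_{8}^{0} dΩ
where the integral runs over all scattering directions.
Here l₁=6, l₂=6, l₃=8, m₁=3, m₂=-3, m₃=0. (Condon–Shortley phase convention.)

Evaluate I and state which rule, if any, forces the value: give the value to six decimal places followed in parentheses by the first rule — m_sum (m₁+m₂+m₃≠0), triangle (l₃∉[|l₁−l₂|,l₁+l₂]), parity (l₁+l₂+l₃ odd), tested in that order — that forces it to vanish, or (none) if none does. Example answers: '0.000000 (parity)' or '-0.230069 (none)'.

m-sum 0 ✓  L=20 even ✓  0≤8≤12 ✓
Π(2lᵢ+1) = 13×13×17 = 2873
triangle coeff Δ(6,6,8) = 1/1309458150
Σ_t [0,4]: t=0:+1/49766400 t=1:−1/3110400 t=2:+1/1327104 t=3:−1/3110400 t=4:+1/49766400 = 1/6635520
(3j)²=350/46189 [(6 6 8; 0 0 0)], sign=+1
Σ_t [0,3]: t=0:+1/12441600 t=1:−1/12441600 t=2:+1/101606400 t=3:−1/9754214400 = 19/1950842880
(3j)²=19/34034 [(6 6 8; 3 -3 0)], sign=+1
⇒ 4πI² = 25/2057
I = (+1)√(25/2057/(4π)) = 0.03109911
No selection rule forces the value: the integral is nonzero (none).

0.031099 (none)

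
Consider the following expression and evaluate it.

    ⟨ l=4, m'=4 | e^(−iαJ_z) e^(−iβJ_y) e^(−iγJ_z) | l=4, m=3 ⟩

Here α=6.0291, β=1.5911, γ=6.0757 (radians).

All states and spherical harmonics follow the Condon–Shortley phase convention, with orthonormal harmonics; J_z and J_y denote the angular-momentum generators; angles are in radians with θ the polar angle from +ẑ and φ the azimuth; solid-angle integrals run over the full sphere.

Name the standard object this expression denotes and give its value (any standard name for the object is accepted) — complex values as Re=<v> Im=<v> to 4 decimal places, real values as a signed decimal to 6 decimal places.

This is a Wigner D-matrix element — the rotation-matrix element ⟨l m'| R(α,β,γ) |l m⟩ in the angular-momentum basis.
First d^4_{4,3}(β=1.5911), then the phase factors e^{-i(4)α} and e^{-i(3)γ}:
With c≡cos(β/2)=0.699892 and s≡sin(β/2)=0.714249, N=[40320·1·5040·1]^{1/2}=14255.272709
k∈{0} keeps every argument non-negative
  k=0: (−1)^1·14255.2727/(5040)·0.6999^7·0.7142^1 = -0.166193
d^4_{4,3}(1.5911) = -0.166193
Attach z-rotation phases: D = e^{-i(4)(6.0291)}·(-0.166193)·e^{-i(3)(6.0757)} = +0.011293-0.165809i

Wigner D-matrix element, Re=0.0113 Im=-0.1658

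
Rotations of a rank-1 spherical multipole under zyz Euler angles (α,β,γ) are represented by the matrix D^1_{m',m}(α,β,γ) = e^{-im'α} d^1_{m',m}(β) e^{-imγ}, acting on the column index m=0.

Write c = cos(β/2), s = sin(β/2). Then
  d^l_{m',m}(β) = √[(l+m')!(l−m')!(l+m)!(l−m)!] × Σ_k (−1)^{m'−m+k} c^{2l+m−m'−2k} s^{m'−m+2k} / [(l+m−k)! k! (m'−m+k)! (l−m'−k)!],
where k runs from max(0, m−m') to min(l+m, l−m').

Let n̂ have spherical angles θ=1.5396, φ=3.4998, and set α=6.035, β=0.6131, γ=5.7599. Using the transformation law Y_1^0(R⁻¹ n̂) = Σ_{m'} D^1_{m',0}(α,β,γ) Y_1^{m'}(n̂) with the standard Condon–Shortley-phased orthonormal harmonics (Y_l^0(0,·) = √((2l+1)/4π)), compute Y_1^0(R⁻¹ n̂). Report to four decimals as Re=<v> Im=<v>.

Re=-0.2184 Im=0.0000

Need the full column D^1_{m',0} for m'=−1..1 at α=6.0350, β=0.6131, γ=5.7599.
cos(β/2)=0.953380, sin(β/2)=0.301771
d^1_{-1,0}: single k=1 term ⇒ +0.406873;  D = +0.394407-0.099946i
d^1_{0,0}: k∈[0..1] ⇒ +0.908934 -0.091066 = +0.817868;  D = +0.817868+0.000000i
d^1_{1,0}: single k=0 term ⇒ -0.406873;  D = -0.394407-0.099946i
Y_1^{m'}(θ=1.5396,φ=3.4998) and Σ D·Y over m':
  (+0.3944-0.0999i)·(-0.3234+0.1211i)  (+0.8179+0.0000i)·(+0.0152+0.0000i)  (-0.3944-0.0999i)·(+0.3234+0.1211i)
Y_1^0(R⁻¹ n̂) = -0.218442+0.000000i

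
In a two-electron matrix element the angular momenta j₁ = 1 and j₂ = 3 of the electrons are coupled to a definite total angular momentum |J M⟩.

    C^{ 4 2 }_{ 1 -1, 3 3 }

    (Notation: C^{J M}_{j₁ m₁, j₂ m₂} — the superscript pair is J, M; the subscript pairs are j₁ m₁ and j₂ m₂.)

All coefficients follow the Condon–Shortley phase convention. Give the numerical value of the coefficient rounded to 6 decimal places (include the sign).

j₁+j₂−J=0  J+j₁−j₂=2  J−j₁+j₂=6  j₁+j₂+J+1=9
(j₁±m₁, j₂±m₂, J±M) = (0,2,6,0,6,2)
P² = 518400/7
sum k=0..0:
  [0] +1/1440 = 1/1440
S = 1/1440
C² = P²·S² = 1/28 ; C = +0.188982

+0.188982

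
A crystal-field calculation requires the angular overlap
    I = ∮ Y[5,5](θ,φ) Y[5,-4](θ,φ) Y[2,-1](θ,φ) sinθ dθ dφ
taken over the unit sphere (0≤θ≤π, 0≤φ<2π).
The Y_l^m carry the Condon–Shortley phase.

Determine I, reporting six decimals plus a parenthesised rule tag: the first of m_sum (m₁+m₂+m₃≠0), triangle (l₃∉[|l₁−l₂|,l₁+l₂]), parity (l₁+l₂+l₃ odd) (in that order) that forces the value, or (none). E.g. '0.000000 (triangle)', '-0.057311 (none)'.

Rules hold: Σm=0, L=12 even, 0≤2≤10.
N = 11·11·5 = 605
Δ = 8!·2!·2!/13! = 1/38610
Racah Σ t=3..5: t=3:−1/2880 t=4:+1/576 t=5:−1/2880 = 1/960
⇒ 3j(5 5 2; 0 0 0)² = 10/429, sgn +1
Racah Σ t=0..0: t=0:+1/80640 = 1/80640
⇒ 3j(5 5 2; 5 -4 -1)² = 9/286, sgn -1
4πI² = N·(3j₀)²·(3jₘ)² = 75/169
I = -1·√(0.443787/4π) = -0.18792404
No selection rule forces the value: the integral is nonzero (none).

-0.187924 (none)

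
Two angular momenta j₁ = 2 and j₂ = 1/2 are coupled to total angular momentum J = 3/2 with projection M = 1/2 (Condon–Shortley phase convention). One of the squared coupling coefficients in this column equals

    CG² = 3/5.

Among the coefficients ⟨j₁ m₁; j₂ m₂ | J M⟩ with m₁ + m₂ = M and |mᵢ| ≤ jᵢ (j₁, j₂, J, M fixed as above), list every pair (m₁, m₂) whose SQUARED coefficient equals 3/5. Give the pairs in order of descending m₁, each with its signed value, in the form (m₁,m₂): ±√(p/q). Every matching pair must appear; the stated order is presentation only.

(1,-1/2): +√(3/5)

Admissible pairs with m₁+m₂ = M = 1/2: (0,1/2), (1,-1/2)
  (m₁,m₂)=(1,-1/2): CG² = 3/5, CG = +√(3/5)   ← matches the target
  (m₁,m₂)=(0,1/2): CG² = 2/5, CG = −√(2/5)
Pairs with CG² = 3/5: (1,-1/2): +√(3/5)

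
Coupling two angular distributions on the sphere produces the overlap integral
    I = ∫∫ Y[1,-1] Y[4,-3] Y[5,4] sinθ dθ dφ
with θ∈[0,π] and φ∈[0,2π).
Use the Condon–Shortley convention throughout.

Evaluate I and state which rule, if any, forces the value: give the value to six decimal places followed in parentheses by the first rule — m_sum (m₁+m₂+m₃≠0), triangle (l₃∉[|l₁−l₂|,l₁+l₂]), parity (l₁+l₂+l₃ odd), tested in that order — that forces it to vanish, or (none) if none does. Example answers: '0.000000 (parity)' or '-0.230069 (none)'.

0.294638 (none)

Checks pass: Σm=0; 10 even; l₃=5∈[3,5].
(2·1+1)(2·4+1)(2·5+1) = 297
Δ: 0! 2! 8! / 11! → 1/495
sum: t=0:+1/576 = 1/576
3j²(1 4 5; 0 0 0) = Δ·Π!·Σ² = 5/99  (sign -1)
sum: t=0:+1/10080 = 1/10080
3j²(1 4 5; -1 -3 4) = Δ·Π!·Σ² = 4/55  (sign -1)
combine: 4πI² = 297·5/99·4/55 = 12/11
take √, sign +1: I = 0.29463840
No selection rule forces the value: the integral is nonzero (none).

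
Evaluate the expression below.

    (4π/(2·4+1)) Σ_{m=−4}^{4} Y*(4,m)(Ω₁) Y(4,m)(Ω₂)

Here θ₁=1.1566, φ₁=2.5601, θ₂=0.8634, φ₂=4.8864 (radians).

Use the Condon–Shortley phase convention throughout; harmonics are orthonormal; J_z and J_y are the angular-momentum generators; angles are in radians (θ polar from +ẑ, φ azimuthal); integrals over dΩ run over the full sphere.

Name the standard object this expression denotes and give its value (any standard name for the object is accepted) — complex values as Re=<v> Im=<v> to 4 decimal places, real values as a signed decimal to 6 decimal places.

Legendre polynomial (addition theorem), +0.210239

This sum is the spherical-harmonic addition theorem: it equals the Legendre polynomial P_l(cos γ) of the angle γ between the two directions.
Expand P_4 via completeness: Σ_{m} conj(Y_{4,m}) at Ω₁ times Y_{4,m} at Ω₂ —
  m=-4: (-0.21302 - 0.22630j) × (0.11333 - 0.09469j) = -0.04557 - 0.00548j  (running Σ = -0.04557 - 0.00548j)
  m=-3: (0.06678 + 0.38064j) × (-0.17809 - 0.30958j) = 0.10594 - 0.08846j  (running Σ = 0.06037 - 0.09394j)
  m=-2: (0.01487 - 0.03443j) × (-0.35537 + 0.12892j) = -0.00085 + 0.01415j  (running Σ = 0.05953 - 0.07978j)
  m=-1: (0.27181 - 0.17866j) × (-0.00177 - 0.01008j) = -0.00228 - 0.00242j  (running Σ = 0.05724 - 0.08221j)
  m=0: (-0.09953 + 0.00000j) × (-0.36255 + 0.00000j) = 0.03609 + 0.00000j  (running Σ = 0.09333 - 0.08221j)
  m=1: (-0.27181 - 0.17866j) × (0.00177 - 0.01008j) = -0.00228 + 0.00242j  (running Σ = 0.09105 - 0.07978j)
  m=2: (0.01487 + 0.03443j) × (-0.35537 - 0.12892j) = -0.00085 - 0.01415j  (running Σ = 0.09020 - 0.09394j)
  m=3: (-0.06678 + 0.38064j) × (0.17809 - 0.30958j) = 0.10594 + 0.08846j  (running Σ = 0.19614 - 0.00548j)
  m=4: (-0.21302 + 0.22630j) × (0.11333 + 0.09469j) = -0.04557 + 0.00548j  (running Σ = 0.15057 - 0.00000j)
Accumulated sum 0.15057 - 0.00000j; after 4π/(2l+1) scaling, 0.21024 - 0.00000j ⇒ P_4 = 0.210239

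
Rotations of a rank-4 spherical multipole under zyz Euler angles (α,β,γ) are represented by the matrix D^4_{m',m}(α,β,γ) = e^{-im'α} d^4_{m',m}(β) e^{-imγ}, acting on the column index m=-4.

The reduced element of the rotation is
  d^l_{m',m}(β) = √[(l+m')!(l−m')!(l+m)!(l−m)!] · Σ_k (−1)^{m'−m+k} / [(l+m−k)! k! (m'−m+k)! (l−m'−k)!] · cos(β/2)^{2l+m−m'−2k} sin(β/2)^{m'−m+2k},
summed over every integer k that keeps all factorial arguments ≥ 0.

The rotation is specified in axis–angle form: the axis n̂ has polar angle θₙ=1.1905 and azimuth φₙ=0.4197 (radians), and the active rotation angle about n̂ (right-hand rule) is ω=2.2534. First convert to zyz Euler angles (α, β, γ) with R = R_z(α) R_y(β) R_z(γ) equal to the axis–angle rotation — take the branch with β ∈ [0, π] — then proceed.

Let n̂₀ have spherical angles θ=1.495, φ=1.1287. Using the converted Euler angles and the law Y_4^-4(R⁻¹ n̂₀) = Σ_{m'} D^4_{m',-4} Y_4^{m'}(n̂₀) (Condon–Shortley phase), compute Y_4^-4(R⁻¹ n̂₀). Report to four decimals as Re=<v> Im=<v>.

Re=0.3146 Im=0.3045

Axis–angle → zyz. n̂ = (sinθₙcosφₙ, sinθₙsinφₙ, cosθₙ) = (+0.847967, +0.378374, +0.371196), ω = 2.2534.
R = I cosω + sinω [n̂]ₓ + (1−cosω) n̂n̂ᵀ gives
  R = [+0.541818, +0.235221, +0.806910; +0.811267, -0.397337, -0.428916; +0.219725, +0.887014, -0.406112]
β = atan2(√(R₁₃²+R₂₃²), R₃₃) = 1.988991; α = atan2(R₂₃, R₁₃) mod 2π = 5.794615; γ = atan2(R₃₂, −R₃₁) mod 2π = 1.813622
Need the full column D^4_{m',-4} for m'=−4..4 at α=5.7946, β=1.9890, γ=1.8136.
cos(β/2)=0.544926, sin(β/2)=0.838484
d^4_{-4,-4}: single k=0 term ⇒ +0.007775;  D = +0.004312-0.006470i
d^4_{-3,-4}: single k=0 term ⇒ -0.033838;  D = -0.029786+0.016056i
d^4_{-2,-4}: single k=0 term ⇒ +0.097408;  D = +0.097406-0.000569i
d^4_{-1,-4}: single k=0 term ⇒ -0.211966;  D = -0.187745-0.098395i
d^4_{0,-4}: single k=0 term ⇒ +0.364652;  D = +0.205746+0.301064i
d^4_{1,-4}: single k=0 term ⇒ -0.501858;  D = -0.055554-0.498774i
d^4_{2,-4}: single k=0 term ⇒ +0.546038;  D = -0.201343+0.507562i
d^4_{3,-4}: single k=0 term ⇒ -0.449104;  D = +0.342165-0.290890i
d^4_{4,-4}: single k=0 term ⇒ +0.244320;  D = -0.238642+0.052365i
Y_4^{m'}(θ=1.495,φ=1.1287) and Σ D·Y over m':
  (+0.0043-0.0065i)·(-0.0859+0.4290i)  (-0.0298+0.0161i)·(-0.0912+0.0227i)  (+0.0974-0.0006i)·(+0.2024+0.2469i)  (-0.1877-0.0984i)·(-0.0452+0.0956i)  (+0.2057+0.3011i)·(+0.2993+0.0000i)  (-0.0556-0.4988i)·(+0.0452+0.0956i)  (-0.2013+0.5076i)·(+0.2024-0.2469i)  (+0.3422-0.2909i)·(+0.0912+0.0227i)  (-0.2386+0.0524i)·(-0.0859-0.4290i)
Y_4^-4(R⁻¹ n̂) = +0.314578+0.304508i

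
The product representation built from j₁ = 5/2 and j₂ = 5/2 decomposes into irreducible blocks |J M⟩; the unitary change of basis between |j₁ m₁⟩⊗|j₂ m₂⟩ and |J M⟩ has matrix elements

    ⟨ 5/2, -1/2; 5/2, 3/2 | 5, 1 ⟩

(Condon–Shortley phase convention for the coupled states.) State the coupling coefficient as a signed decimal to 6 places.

√[11·0!5!5!/11! · 2!3!4!1!6!4!] = √(138240/7)
  +(−1)^0/∏(0,0,3,4,2,1)! = 1/288  (running 1/288)
⟨..|..⟩ = √(138240/7)·(1/288) = +0.487950

+√(5/21) ≈ +0.487950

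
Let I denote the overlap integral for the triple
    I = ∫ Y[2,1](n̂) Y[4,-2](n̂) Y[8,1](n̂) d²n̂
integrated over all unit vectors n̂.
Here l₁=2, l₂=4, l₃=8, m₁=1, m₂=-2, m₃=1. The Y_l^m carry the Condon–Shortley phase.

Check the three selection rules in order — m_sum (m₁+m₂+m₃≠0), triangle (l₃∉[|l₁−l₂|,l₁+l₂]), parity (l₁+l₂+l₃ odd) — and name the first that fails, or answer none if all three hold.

triangle

azimuthal sum: 1 − 2 + 1 = 0  ✓
l₃ must lie in [2,6]; have l₃=8  ✗
L = 2 + 4 + 8 = 14 (even)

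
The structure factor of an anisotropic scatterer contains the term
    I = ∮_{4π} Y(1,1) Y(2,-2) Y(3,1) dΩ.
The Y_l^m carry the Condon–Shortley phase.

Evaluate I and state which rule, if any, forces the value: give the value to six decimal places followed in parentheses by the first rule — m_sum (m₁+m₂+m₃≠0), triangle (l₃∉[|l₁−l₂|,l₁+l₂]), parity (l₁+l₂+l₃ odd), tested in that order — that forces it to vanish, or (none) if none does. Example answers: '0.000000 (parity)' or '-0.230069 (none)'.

Rules hold: Σm=0, L=6 even, 1≤3≤3.
N = 3·5·7 = 105
Δ = 0!·2!·4!/7! = 1/105
Racah Σ t=0..0: t=0:+1/4 = 1/4
⇒ 3j(1 2 3; 0 0 0)² = 3/35, sgn -1
Racah Σ t=0..0: t=0:+1/48 = 1/48
⇒ 3j(1 2 3; 1 -2 1)² = 1/105, sgn +1
4πI² = N·(3j₀)²·(3jₘ)² = 3/35
I = -1·√(0.0857143/4π) = -0.08258890
No selection rule forces the value: the integral is nonzero (none).

-0.082589 (none)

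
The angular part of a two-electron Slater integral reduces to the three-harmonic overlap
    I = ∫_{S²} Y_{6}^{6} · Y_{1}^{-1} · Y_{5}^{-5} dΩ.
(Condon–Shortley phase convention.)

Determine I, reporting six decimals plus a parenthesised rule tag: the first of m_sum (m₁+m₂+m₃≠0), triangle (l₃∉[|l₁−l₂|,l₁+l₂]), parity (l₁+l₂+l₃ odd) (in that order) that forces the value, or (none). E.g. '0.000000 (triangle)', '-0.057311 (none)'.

m-sum 0 ✓  L=12 even ✓  5≤5≤7 ✓
Π(2lᵢ+1) = 13×3×11 = 429
triangle coeff Δ(6,1,5) = 1/858
Σ_t [1,1]: t=1:−1/14400 = -1/14400
(3j)²=6/143 [(6 1 5; 0 0 0)], sign=+1
Σ_t [0,0]: t=0:+1/7257600 = 1/7257600
(3j)²=1/13 [(6 1 5; 6 -1 -5)], sign=+1
⇒ 4πI² = 18/13
I = (+1)√(18/13/(4π)) = 0.33194004
No selection rule forces the value: the integral is nonzero (none).

0.331940 (none)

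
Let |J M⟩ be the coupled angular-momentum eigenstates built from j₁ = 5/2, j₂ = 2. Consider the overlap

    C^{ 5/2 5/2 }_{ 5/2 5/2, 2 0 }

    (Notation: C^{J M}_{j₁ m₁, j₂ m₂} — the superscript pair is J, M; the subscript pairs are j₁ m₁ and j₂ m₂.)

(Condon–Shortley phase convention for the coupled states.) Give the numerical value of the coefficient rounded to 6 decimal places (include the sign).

+√(5/14) = +0.597614

√[6·2!3!2!/8! · 5!0!2!2!5!0!] = √(1440/7)
  +(−1)^0/∏(0,2,0,2,3,0)! = 1/24  (running 1/24)
⟨..|..⟩ = √(1440/7)·(1/24) = +0.597614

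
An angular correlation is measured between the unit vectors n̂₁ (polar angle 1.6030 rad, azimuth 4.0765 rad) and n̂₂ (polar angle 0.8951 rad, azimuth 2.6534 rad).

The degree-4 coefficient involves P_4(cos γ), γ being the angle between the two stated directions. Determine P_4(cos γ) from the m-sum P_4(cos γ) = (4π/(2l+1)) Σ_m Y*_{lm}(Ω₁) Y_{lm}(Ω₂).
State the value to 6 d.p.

Addition theorem: P_4(cos γ) = (4π/9) Σ_m Y*_{lm}(Ω₁) Y_{lm}(Ω₂), m = −4…4:
  m=-4: (-0.36497 - 0.24864j) × (-0.06114 + 0.15221j) = 0.06016 - 0.04035j  (running Σ = 0.06016 - 0.04035j)
  m=-3: (-0.03798 + 0.01330j) × (-0.03943 - 0.36979j) = 0.00642 + 0.01352j  (running Σ = 0.06658 - 0.02683j)
  m=-2: (0.09773 - 0.31703j) × (0.19826 + 0.29330j) = 0.11236 - 0.03419j  (running Σ = 0.17894 - 0.06102j)
  m=-1: (-0.02706 - 0.03666j) × (0.05338 + 0.02835j) = -0.00041 - 0.00272j  (running Σ = 0.17853 - 0.06374j)
  m=0: (0.31407 + 0.00000j) × (-0.35752 + 0.00000j) = -0.11229 + 0.00000j  (running Σ = 0.06625 - 0.06374j)
  m=1: (0.02706 - 0.03666j) × (-0.05338 + 0.02835j) = -0.00041 + 0.00272j  (running Σ = 0.06584 - 0.06102j)
  m=2: (0.09773 + 0.31703j) × (0.19826 - 0.29330j) = 0.11236 + 0.03419j  (running Σ = 0.17820 - 0.02683j)
  m=3: (0.03798 + 0.01330j) × (0.03943 - 0.36979j) = 0.00642 - 0.01352j  (running Σ = 0.18462 - 0.04035j)
  m=4: (-0.36497 + 0.24864j) × (-0.06114 - 0.15221j) = 0.06016 + 0.04035j  (running Σ = 0.24478 + 0.00000j)
Σ over m = 0.24478 + 0.00000j; ×(4π/9) → 0.34177 + 0.00000j. Real part: 0.341772

0.341772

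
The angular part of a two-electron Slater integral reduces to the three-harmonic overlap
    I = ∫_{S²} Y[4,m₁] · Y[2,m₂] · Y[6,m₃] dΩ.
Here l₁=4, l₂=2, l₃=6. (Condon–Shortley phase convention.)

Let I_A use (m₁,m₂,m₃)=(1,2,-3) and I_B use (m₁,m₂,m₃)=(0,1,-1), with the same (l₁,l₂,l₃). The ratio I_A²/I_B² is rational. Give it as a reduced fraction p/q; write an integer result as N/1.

18/25

Shared (l₁,l₂,l₃)=(4,2,6): N and (l;000)² cancel in I_A²/I_B².
A: Δ = 0!·8!·4!/13! = 1/6435; Racah Σ t=0..0: t=0:+1/17280 = 1/17280; ⇒ 3j(4 2 6; 1 2 -3)² = 14/715, sgn -1
B: Δ = 0!·8!·4!/13! = 1/6435; Racah Σ t=0..0: t=0:+1/3456 = 1/3456; ⇒ 3j(4 2 6; 0 1 -1)² = 35/1287, sgn -1
I_A²/I_B² = (14/715)/(35/1287) = 18/25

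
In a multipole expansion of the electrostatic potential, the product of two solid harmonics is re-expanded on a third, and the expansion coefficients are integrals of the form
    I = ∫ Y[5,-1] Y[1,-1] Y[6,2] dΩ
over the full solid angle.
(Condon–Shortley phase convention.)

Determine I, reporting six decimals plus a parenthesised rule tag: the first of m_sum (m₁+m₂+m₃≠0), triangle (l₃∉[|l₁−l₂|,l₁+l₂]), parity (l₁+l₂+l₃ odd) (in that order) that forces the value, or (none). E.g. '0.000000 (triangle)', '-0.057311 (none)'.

0.216205 (none)

Checks pass: Σm=0; 12 even; l₃=6∈[4,6].
(2·5+1)(2·1+1)(2·6+1) = 429
Δ: 0! 10! 2! / 13! → 1/858
sum: t=0:+1/14400 = 1/14400
3j²(5 1 6; 0 0 0) = Δ·Π!·Σ² = 6/143  (sign +1)
sum: t=0:+1/34560 = 1/34560
3j²(5 1 6; -1 -1 2) = Δ·Π!·Σ² = 14/429  (sign +1)
combine: 4πI² = 429·6/143·14/429 = 84/143
take √, sign +1: I = 0.21620548
No selection rule forces the value: the integral is nonzero (none).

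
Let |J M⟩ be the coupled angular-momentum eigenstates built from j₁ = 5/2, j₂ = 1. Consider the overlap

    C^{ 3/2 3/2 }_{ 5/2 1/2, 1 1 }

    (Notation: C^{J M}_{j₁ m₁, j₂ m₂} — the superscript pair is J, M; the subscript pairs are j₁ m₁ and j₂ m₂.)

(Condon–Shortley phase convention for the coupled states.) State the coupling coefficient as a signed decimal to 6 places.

+√(1/15) = +0.258199

triangle: 2!×3!×0!/6! = 12/720
(j±m)!: 3!×2!×2!×0!×3!×0! = 144
prefactor² = (2J+1)×Δ×N² = 48/5
  k=2: +1/(2!×0!×0!×0!×3!×0!) = 1/12
Σ = 1/12  ⇒  CG² = 48/5×(1/12)² = 1/15
CG = +√(1/15) = +0.258199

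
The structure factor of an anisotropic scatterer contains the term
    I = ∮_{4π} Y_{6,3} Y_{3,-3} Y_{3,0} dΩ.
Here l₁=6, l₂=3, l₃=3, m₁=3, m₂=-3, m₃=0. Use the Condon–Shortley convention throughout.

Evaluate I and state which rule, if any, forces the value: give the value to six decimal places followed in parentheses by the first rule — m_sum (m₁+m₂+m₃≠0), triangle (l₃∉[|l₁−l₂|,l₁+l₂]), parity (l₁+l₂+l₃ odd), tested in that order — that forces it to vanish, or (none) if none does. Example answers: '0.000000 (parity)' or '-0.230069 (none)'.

Checks pass: Σm=0; 12 even; l₃=3∈[3,9].
(2·6+1)(2·3+1)(2·3+1) = 637
Δ: 6! 6! 0! / 13! → 1/12012
sum: t=3:−1/1296 = -1/1296
3j²(6 3 3; 0 0 0) = Δ·Π!·Σ² = 100/3003  (sign +1)
sum: t=0:+1/25920 = 1/25920
3j²(6 3 3; 3 -3 0) = Δ·Π!·Σ² = 1/143  (sign -1)
combine: 4πI² = 637·100/3003·1/143 = 700/4719
take √, sign -1: I = -0.10864734
No selection rule forces the value: the integral is nonzero (none).

-0.108647 (none)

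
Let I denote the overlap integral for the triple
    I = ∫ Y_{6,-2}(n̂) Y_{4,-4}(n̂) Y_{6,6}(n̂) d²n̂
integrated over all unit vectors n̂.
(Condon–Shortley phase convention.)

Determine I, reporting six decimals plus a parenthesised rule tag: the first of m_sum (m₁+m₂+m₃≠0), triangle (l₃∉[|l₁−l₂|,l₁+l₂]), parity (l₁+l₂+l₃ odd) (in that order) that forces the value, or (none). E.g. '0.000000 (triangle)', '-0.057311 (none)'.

0.056161 (none)

m-sum 0 ✓  L=16 even ✓  2≤6≤10 ✓
Π(2lᵢ+1) = 13×9×13 = 1521
triangle coeff Δ(6,4,6) = 1/15315300
Σ_t [0,4]: t=0:+1/829440 t=1:−1/25920 t=2:+1/9216 t=3:−1/25920 t=4:+1/829440 = 7/207360
(3j)²=28/2431 [(6 4 6; 0 0 0)], sign=+1
Σ_t [0,0]: t=0:+1/23224320 = 1/23224320
(3j)²=1/442 [(6 4 6; -2 -4 6)], sign=+1
⇒ 4πI² = 126/3179
I = (+1)√(126/3179/(4π)) = 0.05616103
No selection rule forces the value: the integral is nonzero (none).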